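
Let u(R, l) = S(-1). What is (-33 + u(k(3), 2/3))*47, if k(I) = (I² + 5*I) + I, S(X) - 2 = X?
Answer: -1504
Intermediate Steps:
S(X) = 2 + X
k(I) = I² + 6*I
u(R, l) = 1 (u(R, l) = 2 - 1 = 1)
(-33 + u(k(3), 2/3))*47 = (-33 + 1)*47 = -32*47 = -1504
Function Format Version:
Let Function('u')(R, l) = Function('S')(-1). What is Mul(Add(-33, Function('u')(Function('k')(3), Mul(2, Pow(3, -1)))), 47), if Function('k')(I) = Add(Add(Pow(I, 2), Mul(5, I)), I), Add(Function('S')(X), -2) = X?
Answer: -1504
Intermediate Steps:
Function('S')(X) = Add(2, X)
Function('k')(I) = Add(Pow(I, 2), Mul(6, I))
Function('u')(R, l) = 1 (Function('u')(R, l) = Add(2, -1) = 1)
Mul(Add(-33, Function('u')(Function('k')(3), Mul(2, Pow(3, -1)))), 47) = Mul(Add(-33, 1), 47) = Mul(-32, 47) = -1504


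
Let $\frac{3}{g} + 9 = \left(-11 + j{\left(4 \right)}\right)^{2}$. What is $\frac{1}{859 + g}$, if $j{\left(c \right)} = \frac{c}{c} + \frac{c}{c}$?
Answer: $\frac{24}{20617} \approx 0.0011641$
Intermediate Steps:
$j{\left(c \right)} = 2$ ($j{\left(c \right)} = 1 + 1 = 2$)
$g = \frac{1}{24}$ ($g = \frac{3}{-9 + \left(-11 + 2\right)^{2}} = \frac{3}{-9 + \left(-9\right)^{2}} = \frac{3}{-9 + 81} = \frac{3}{72} = 3 \cdot \frac{1}{72} = \frac{1}{24} \approx 0.041667$)
$\frac{1}{859 + g} = \frac{1}{859 + \frac{1}{24}} = \frac{1}{\frac{20617}{24}} = \frac{24}{20617}$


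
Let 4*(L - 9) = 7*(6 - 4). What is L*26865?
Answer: 671625/2 ≈ 3.3581e+5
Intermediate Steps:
L = 25/2 (L = 9 + (7*(6 - 4))/4 = 9 + (7*2)/4 = 9 + (¼)*14 = 9 + 7/2 = 25/2 ≈ 12.500)
L*26865 = (25/2)*26865 = 671625/2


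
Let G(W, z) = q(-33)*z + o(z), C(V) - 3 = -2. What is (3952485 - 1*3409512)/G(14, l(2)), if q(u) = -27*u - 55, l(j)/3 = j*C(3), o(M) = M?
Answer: 180991/1674 ≈ 108.12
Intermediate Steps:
C(V) = 1 (C(V) = 3 - 2 = 1)
l(j) = 3*j (l(j) = 3*(j*1) = 3*j)
q(u) = -55 - 27*u
G(W, z) = 837*z (G(W, z) = (-55 - 27*(-33))*z + z = (-55 + 891)*z + z = 836*z + z = 837*z)
(3952485 - 1*3409512)/G(14, l(2)) = (3952485 - 1*3409512)/((837*(3*2))) = (3952485 - 3409512)/((837*6)) = 542973/5022 = 542973*(1/5022) = 180991/1674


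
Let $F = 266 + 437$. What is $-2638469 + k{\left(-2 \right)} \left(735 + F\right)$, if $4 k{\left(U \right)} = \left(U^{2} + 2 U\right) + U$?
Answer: $-2639188$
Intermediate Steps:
$k{\left(U \right)} = \frac{U^{2}}{4} + \frac{3 U}{4}$ ($k{\left(U \right)} = \frac{\left(U^{2} + 2 U\right) + U}{4} = \frac{U^{2} + 3 U}{4} = \frac{U^{2}}{4} + \frac{3 U}{4}$)
$F = 703$
$-2638469 + k{\left(-2 \right)} \left(735 + F\right) = -2638469 + \frac{1}{4} \left(-2\right) \left(3 - 2\right) \left(735 + 703\right) = -2638469 + \frac{1}{4} \left(-2\right) 1 \cdot 1438 = -2638469 - 719 = -2639188$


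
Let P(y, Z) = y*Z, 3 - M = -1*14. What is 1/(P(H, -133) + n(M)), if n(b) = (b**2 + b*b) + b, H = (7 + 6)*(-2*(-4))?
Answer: -1/13237 ≈ -7.5546e-5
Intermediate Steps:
H = 104 (H = 13*8 = 104)
M = 17 (M = 3 - (-1)*14 = 3 - 1*(-14) = 3 + 14 = 17)
n(b) = b + 2*b**2 (n(b) = (b**2 + b**2) + b = 2*b**2 + b = b + 2*b**2)
P(y, Z) = Z*y
1/(P(H, -133) + n(M)) = 1/(-133*104 + 17*(1 + 2*17)) = 1/(-13832 + 17*(1 + 34)) = 1/(-13832 + 17*35) = 1/(-13832 + 595) = 1/(-13237) = -1/13237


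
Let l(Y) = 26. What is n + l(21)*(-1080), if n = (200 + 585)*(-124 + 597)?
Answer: 343225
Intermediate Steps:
n = 371305 (n = 785*473 = 371305)
n + l(21)*(-1080) = 371305 + 26*(-1080) = 371305 - 28080 = 343225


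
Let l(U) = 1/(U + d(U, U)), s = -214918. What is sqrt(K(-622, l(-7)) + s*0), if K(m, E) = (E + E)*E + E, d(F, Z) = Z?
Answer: I*sqrt(3)/7 ≈ 0.24744*I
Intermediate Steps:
l(U) = 1/(2*U) (l(U) = 1/(U + U) = 1/(2*U))
K(m, E) = E + 2*E**2 (K(m, E) = (2*E)*E + E = 2*E**2 + E = E + 2*E**2)
sqrt(K(-622, l(-7)) + s*0) = sqrt(((1/2)/(-7))*(1 + 2*((1/2)/(-7))) - 214918*0) = sqrt(((1/2)*(-1/7))*(1 + 2*((1/2)*(-1/7))) + 0) = sqrt(-(1 + 2*(-1/14))/14 + 0) = sqrt(-(1 - 1/7)/14 + 0) = sqrt(-1/14*6/7 + 0) = sqrt(-3/49 + 0) = sqrt(-3/49) = I*sqrt(3)/7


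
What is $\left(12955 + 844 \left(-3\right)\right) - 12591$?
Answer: $-2168$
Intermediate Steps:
$\left(12955 + 844 \left(-3\right)\right) - 12591 = \left(12955 - 2532\right) - 12591 = 10423 - 12591 = -2168$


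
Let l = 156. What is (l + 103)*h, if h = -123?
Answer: -31857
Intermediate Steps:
(l + 103)*h = (156 + 103)*(-123) = 259*(-123) = -31857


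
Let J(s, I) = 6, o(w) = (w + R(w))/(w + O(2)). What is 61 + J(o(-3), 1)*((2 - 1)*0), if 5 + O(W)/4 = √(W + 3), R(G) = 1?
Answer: 61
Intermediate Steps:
O(W) = -20 + 4*√(3 + W) (O(W) = -20 + 4*√(W + 3) = -20 + 4*√(3 + W))
o(w) = (1 + w)/(-20 + w + 4*√5) (o(w) = (w + 1)/(w + (-20 + 4*√(3 + 2))) = (1 + w)/(w + (-20 + 4*√5)) = (1 + w)/(-20 + w + 4*√5))
61 + J(o(-3), 1)*((2 - 1)*0) = 61 + 6*((2 - 1)*0) = 61 + 6*(1*0) = 61 + 6*0 = 61 + 0 = 61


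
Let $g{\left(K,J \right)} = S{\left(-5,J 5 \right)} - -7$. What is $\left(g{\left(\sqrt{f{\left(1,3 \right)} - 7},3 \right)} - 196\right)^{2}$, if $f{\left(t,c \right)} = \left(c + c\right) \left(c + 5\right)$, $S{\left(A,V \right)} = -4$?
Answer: $37249$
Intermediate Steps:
$f{\left(t,c \right)} = 2 c \left(5 + c\right)$
$g{\left(K,J \right)} = 3$ ($g{\left(K,J \right)} = -4 - -7 = -4 + 7 = 3$)
$\left(g{\left(\sqrt{f{\left(1,3 \right)} - 7},3 \right)} - 196\right)^{2} = \left(3 - 196\right)^{2} = \left(-193\right)^{2} = 37249$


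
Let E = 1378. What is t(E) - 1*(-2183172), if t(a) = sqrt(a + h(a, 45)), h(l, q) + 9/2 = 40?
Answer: 2183172 + sqrt(5654)/2 ≈ 2.1832e+6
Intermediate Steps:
h(l, q) = 71/2 (h(l, q) = -9/2 + 40 = 71/2)
t(a) = sqrt(71/2 + a) (t(a) = sqrt(a + 71/2) = sqrt(71/2 + a))
t(E) - 1*(-2183172) = sqrt(142 + 4*1378)/2 - 1*(-2183172) = sqrt(142 + 5512)/2 + 2183172 = sqrt(5654)/2 + 2183172 = 2183172 + sqrt(5654)/2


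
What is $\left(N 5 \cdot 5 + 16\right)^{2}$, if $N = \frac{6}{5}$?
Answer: $2116$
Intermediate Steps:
$N = \frac{6}{5}$ ($N = 6 \cdot \frac{1}{5} = \frac{6}{5} \approx 1.2$)
$\left(N 5 \cdot 5 + 16\right)^{2} = \left(\frac{6}{5} \cdot 5 \cdot 5 + 16\right)^{2} = \left(6 \cdot 5 + 16\right)^{2} = \left(30 + 16\right)^{2} = 46^{2} = 2116$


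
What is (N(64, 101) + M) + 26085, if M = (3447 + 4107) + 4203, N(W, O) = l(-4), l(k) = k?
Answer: 37838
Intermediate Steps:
N(W, O) = -4
M = 11757 (M = 7554 + 4203 = 11757)
(N(64, 101) + M) + 26085 = (-4 + 11757) + 26085 = 11753 + 26085 = 37838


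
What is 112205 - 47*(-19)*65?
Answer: 170250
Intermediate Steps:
112205 - 47*(-19)*65 = 112205 - (-893)*65 = 112205 - 1*(-58045) = 112205 + 58045 = 170250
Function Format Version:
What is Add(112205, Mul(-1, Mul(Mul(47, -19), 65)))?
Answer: 170250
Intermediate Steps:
Add(112205, Mul(-1, Mul(Mul(47, -19), 65))) = Add(112205, Mul(-1, Mul(-893, 65))) = Add(112205, Mul(-1, -58045)) = Add(112205, 58045) = 170250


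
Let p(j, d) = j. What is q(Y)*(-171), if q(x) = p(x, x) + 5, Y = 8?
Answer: -2223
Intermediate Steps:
q(x) = 5 + x (q(x) = x + 5 = 5 + x)
q(Y)*(-171) = (5 + 8)*(-171) = 13*(-171) = -2223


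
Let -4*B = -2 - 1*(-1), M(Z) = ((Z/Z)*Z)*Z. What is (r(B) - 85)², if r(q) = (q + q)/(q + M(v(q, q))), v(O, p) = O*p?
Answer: 29127609/4225 ≈ 6894.1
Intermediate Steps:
M(Z) = Z² (M(Z) = (1*Z)*Z = Z*Z = Z²)
B = ¼ (B = -(-2 - 1*(-1))/4 = -(-2 + 1)/4 = -¼*(-1) = ¼ ≈ 0.25000)
r(q) = 2*q/(q + q⁴) (r(q) = (q + q)/(q + (q*q)²) = (2*q)/(q + (q²)²) = (2*q)/(q + q⁴) = 2*q/(q + q⁴))
(r(B) - 85)² = (2/(1 + (¼)³) - 85)² = (2/(1 + 1/64) - 85)² = (2/(65/64) - 85)² = (2*(64/65) - 85)² = (128/65 - 85)² = (-5397/65)² = 29127609/4225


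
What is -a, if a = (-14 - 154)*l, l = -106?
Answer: -17808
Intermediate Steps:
a = 17808 (a = (-14 - 154)*(-106) = -168*(-106) = 17808)
-a = -1*17808 = -17808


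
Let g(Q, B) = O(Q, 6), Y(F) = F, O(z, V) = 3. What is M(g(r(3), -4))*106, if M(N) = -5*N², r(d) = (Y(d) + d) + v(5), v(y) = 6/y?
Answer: -4770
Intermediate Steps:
r(d) = 6/5 + 2*d (r(d) = (d + d) + 6/5 = 2*d + 6*(⅕) = 2*d + 6/5 = 6/5 + 2*d)
g(Q, B) = 3
M(g(r(3), -4))*106 = -5*3²*106 = -5*9*106 = -45*106 = -4770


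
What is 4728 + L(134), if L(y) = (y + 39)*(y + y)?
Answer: 51092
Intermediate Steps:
L(y) = 2*y*(39 + y) (L(y) = (39 + y)*(2*y) = 2*y*(39 + y))
4728 + L(134) = 4728 + 2*134*(39 + 134) = 4728 + 2*134*173 = 4728 + 46364 = 51092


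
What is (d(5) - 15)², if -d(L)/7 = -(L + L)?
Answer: 3025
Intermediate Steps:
d(L) = 14*L (d(L) = -(-7)*(L + L) = -(-7)*2*L = -(-14)*L = 14*L)
(d(5) - 15)² = (14*5 - 15)² = (70 - 15)² = 55² = 3025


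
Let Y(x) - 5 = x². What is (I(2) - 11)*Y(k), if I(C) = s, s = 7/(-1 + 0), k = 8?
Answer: -1242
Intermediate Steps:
s = -7 (s = 7/(-1) = 7*(-1) = -7)
Y(x) = 5 + x²
I(C) = -7
(I(2) - 11)*Y(k) = (-7 - 11)*(5 + 8²) = -18*(5 + 64) = -18*69 = -1242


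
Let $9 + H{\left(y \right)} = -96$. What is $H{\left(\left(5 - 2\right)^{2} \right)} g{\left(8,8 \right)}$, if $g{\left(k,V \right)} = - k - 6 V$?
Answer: $5880$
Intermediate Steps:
$H{\left(y \right)} = -105$ ($H{\left(y \right)} = -9 - 96 = -105$)
$H{\left(\left(5 - 2\right)^{2} \right)} g{\left(8,8 \right)} = - 105 \left(\left(-1\right) 8 - 48\right) = - 105 \left(-8 - 48\right) = \left(-105\right) \left(-56\right) = 5880$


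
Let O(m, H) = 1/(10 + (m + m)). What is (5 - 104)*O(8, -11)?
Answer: -99/26 ≈ -3.8077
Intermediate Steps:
O(m, H) = 1/(10 + 2*m)
(5 - 104)*O(8, -11) = (5 - 104)*(1/(2*(5 + 8))) = -99/(2*13) = -99*1/26 = -99/26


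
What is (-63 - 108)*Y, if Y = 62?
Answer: -10602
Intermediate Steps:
(-63 - 108)*Y = (-63 - 108)*62 = -171*62 = -10602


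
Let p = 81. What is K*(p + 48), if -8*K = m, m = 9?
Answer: -1161/8 ≈ -145.13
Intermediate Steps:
K = -9/8 (K = -⅛*9 = -9/8 ≈ -1.1250)
K*(p + 48) = -9*(81 + 48)/8 = -9/8*129 = -1161/8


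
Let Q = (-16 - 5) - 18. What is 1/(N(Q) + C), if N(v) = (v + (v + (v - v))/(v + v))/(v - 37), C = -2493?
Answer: -152/378859 ≈ -0.00040120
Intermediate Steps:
Q = -39 (Q = -21 - 18 = -39)
N(v) = (½ + v)/(-37 + v) (N(v) = (v + (v + 0)/((2*v)))/(-37 + v) = (v + v*(1/(2*v)))/(-37 + v) = (v + ½)/(-37 + v) = (½ + v)/(-37 + v))
1/(N(Q) + C) = 1/((½ - 39)/(-37 - 39) - 2493) = 1/(-77/2/(-76) - 2493) = 1/(-1/76*(-77/2) - 2493) = 1/(77/152 - 2493) = 1/(-378859/152) = -152/378859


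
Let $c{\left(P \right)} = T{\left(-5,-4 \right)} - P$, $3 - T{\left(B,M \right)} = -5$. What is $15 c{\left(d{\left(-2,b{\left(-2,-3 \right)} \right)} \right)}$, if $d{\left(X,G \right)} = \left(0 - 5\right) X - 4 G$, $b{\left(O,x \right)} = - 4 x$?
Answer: $690$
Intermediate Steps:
$T{\left(B,M \right)} = 8$ ($T{\left(B,M \right)} = 3 - -5 = 3 + 5 = 8$)
$d{\left(X,G \right)} = - 5 X - 4 G$
$c{\left(P \right)} = 8 - P$
$15 c{\left(d{\left(-2,b{\left(-2,-3 \right)} \right)} \right)} = 15 \left(8 - \left(\left(-5\right) \left(-2\right) - 4 \left(\left(-4\right) \left(-3\right)\right)\right)\right) = 15 \left(8 - \left(10 - 48\right)\right) = 15 \left(8 - -38\right) = 15 \left(8 + 38\right) = 15 \cdot 46 = 690$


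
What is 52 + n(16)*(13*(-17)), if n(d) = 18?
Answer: -3926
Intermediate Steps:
52 + n(16)*(13*(-17)) = 52 + 18*(13*(-17)) = 52 + 18*(-221) = 52 - 3978 = -3926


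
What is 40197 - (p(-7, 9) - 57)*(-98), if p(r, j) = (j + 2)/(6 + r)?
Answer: 33533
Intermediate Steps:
p(r, j) = (2 + j)/(6 + r)
40197 - (p(-7, 9) - 57)*(-98) = 40197 - ((2 + 9)/(6 - 7) - 57)*(-98) = 40197 - (11/(-1) - 57)*(-98) = 40197 - (-1*11 - 57)*(-98) = 40197 - (-11 - 57)*(-98) = 40197 - (-68)*(-98) = 40197 - 1*6664 = 40197 - 6664 = 33533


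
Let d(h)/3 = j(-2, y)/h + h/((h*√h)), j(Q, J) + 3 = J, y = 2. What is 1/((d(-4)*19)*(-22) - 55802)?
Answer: -224462/12597369877 - 2508*I/12597369877 ≈ -1.7818e-5 - 1.9909e-7*I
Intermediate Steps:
j(Q, J) = -3 + J
d(h) = -3/h + 3/√h (d(h) = 3*((-3 + 2)/h + h/((h*√h))) = 3*(-1/h + h/(h^(3/2))) = 3*(-1/h + h/h^(3/2)) = 3*(-1/h + h^(-½)) = 3*(h^(-½) - 1/h) = -3/h + 3/√h)
1/((d(-4)*19)*(-22) - 55802) = 1/(((-3/(-4) + 3/√(-4))*19)*(-22) - 55802) = 1/(((-3*(-¼) + 3*(-I/2))*19)*(-22) - 55802) = 1/(((¾ - 3*I/2)*19)*(-22) - 55802) = 1/((57/4 - 57*I/2)*(-22) - 55802) = 1/((-627/2 + 627*I) - 55802) = 1/(-112231/2 + 627*I) = 4*(-112231/2 - 627*I)/12597369877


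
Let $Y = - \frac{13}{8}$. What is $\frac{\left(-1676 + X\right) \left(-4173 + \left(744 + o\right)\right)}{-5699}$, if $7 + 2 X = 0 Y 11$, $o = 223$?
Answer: $- \frac{5384477}{5699} \approx -944.81$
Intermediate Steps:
$Y = - \frac{13}{8}$ ($Y = \left(-13\right) \frac{1}{8} = - \frac{13}{8} \approx -1.625$)
$X = - \frac{7}{2}$ ($X = - \frac{7}{2} + \frac{0 \left(- \frac{13}{8}\right) 11}{2} = - \frac{7}{2} + \frac{0 \cdot 11}{2} = - \frac{7}{2} + \frac{1}{2} \cdot 0 = - \frac{7}{2} + 0 = - \frac{7}{2} \approx -3.5$)
$\frac{\left(-1676 + X\right) \left(-4173 + \left(744 + o\right)\right)}{-5699} = \frac{\left(-1676 - \frac{7}{2}\right) \left(-4173 + \left(744 + 223\right)\right)}{-5699} = - \frac{3359 \left(-4173 + 967\right)}{2} \left(- \frac{1}{5699}\right) = \left(- \frac{3359}{2}\right) \left(-3206\right) \left(- \frac{1}{5699}\right) = 5384477 \left(- \frac{1}{5699}\right) = - \frac{5384477}{5699}$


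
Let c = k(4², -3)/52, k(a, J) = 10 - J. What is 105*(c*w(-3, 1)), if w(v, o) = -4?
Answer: -105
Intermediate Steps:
c = ¼ (c = (10 - 1*(-3))/52 = (10 + 3)*(1/52) = 13*(1/52) = ¼ ≈ 0.25000)
105*(c*w(-3, 1)) = 105*((¼)*(-4)) = 105*(-1) = -105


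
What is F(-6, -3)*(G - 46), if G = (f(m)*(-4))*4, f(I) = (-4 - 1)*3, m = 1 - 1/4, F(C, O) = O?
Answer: -582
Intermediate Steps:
m = ¾ (m = 1 - 1*¼ = 1 - ¼ = ¾ ≈ 0.75000)
f(I) = -15 (f(I) = -5*3 = -15)
G = 240 (G = -15*(-4)*4 = 60*4 = 240)
F(-6, -3)*(G - 46) = -3*(240 - 46) = -3*194 = -582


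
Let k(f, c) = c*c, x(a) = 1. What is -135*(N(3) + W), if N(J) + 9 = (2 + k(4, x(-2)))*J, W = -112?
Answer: 15120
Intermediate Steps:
k(f, c) = c**2
N(J) = -9 + 3*J (N(J) = -9 + (2 + 1**2)*J = -9 + (2 + 1)*J = -9 + 3*J)
-135*(N(3) + W) = -135*((-9 + 3*3) - 112) = -135*((-9 + 9) - 112) = -135*(0 - 112) = -135*(-112) = 15120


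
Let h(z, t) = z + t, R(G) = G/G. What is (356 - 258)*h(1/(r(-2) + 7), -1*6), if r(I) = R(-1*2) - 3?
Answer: -2842/5 ≈ -568.40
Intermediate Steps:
R(G) = 1
r(I) = -2 (r(I) = 1 - 3 = -2)
h(z, t) = t + z
(356 - 258)*h(1/(r(-2) + 7), -1*6) = (356 - 258)*(-1*6 + 1/(-2 + 7)) = 98*(-6 + 1/5) = 98*(-6 + ⅕) = 98*(-29/5) = -2842/5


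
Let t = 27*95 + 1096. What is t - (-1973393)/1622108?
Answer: 5940510781/1622108 ≈ 3662.2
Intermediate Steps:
t = 3661 (t = 2565 + 1096 = 3661)
t - (-1973393)/1622108 = 3661 - (-1973393)/1622108 = 3661 - 1*(-1973393/1622108) = 3661 + 1973393/1622108 = 5940510781/1622108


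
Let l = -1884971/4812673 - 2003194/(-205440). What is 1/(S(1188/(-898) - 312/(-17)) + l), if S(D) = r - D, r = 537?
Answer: 3773432862684480/1997387746003077773 ≈ 0.0018892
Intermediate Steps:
l = 4626734617661/494357770560 (l = -1884971*1/4812673 - 2003194*(-1/205440) = -1884971/4812673 + 1001597/102720 = 4626734617661/494357770560 ≈ 9.3591)
S(D) = 537 - D
1/(S(1188/(-898) - 312/(-17)) + l) = 1/((537 - (1188/(-898) - 312/(-17))) + 4626734617661/494357770560) = 1/((537 - (1188*(-1/898) - 312*(-1/17))) + 4626734617661/494357770560) = 1/((537 - (-594/449 + 312/17)) + 4626734617661/494357770560) = 1/((537 - 1*129990/7633) + 4626734617661/494357770560) = 1/((537 - 129990/7633) + 4626734617661/494357770560) = 1/(3968931/7633 + 4626734617661/494357770560) = 1/(1997387746003077773/3773432862684480) = 3773432862684480/1997387746003077773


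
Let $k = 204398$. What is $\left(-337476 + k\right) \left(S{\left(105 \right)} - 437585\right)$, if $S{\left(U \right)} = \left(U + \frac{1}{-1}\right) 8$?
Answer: $58122215734$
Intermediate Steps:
$S{\left(U \right)} = -8 + 8 U$ ($S{\left(U \right)} = \left(U - 1\right) 8 = \left(-1 + U\right) 8 = -8 + 8 U$)
$\left(-337476 + k\right) \left(S{\left(105 \right)} - 437585\right) = \left(-337476 + 204398\right) \left(\left(-8 + 8 \cdot 105\right) - 437585\right) = - 133078 \left(\left(-8 + 840\right) - 437585\right) = - 133078 \left(832 - 437585\right) = \left(-133078\right) \left(-436753\right) = 58122215734$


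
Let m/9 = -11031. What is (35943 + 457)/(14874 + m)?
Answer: -7280/16881 ≈ -0.43125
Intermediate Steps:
m = -99279 (m = 9*(-11031) = -99279)
(35943 + 457)/(14874 + m) = (35943 + 457)/(14874 - 99279) = 36400/(-84405) = 36400*(-1/84405) = -7280/16881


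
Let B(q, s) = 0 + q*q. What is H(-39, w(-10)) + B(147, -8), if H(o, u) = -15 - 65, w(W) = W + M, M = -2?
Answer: 21529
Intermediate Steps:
B(q, s) = q² (B(q, s) = 0 + q² = q²)
w(W) = -2 + W (w(W) = W - 2 = -2 + W)
H(o, u) = -80
H(-39, w(-10)) + B(147, -8) = -80 + 147² = -80 + 21609 = 21529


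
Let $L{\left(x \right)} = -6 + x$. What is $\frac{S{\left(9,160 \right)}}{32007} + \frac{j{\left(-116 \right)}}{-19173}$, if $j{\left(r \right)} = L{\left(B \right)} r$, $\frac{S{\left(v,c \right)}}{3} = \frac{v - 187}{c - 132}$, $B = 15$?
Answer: $\frac{7344367}{136371158} \approx 0.053856$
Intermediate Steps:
$S{\left(v,c \right)} = \frac{3 \left(-187 + v\right)}{-132 + c}$ ($S{\left(v,c \right)} = 3 \frac{v - 187}{c - 132} = 3 \frac{-187 + v}{-132 + c} = \frac{3 \left(-187 + v\right)}{-132 + c}$)
$j{\left(r \right)} = 9 r$ ($j{\left(r \right)} = \left(-6 + 15\right) r = 9 r$)
$\frac{S{\left(9,160 \right)}}{32007} + \frac{j{\left(-116 \right)}}{-19173} = \frac{3 \frac{1}{-132 + 160} \left(-187 + 9\right)}{32007} + \frac{9 \left(-116\right)}{-19173} = 3 \cdot \frac{1}{28} \left(-178\right) \frac{1}{32007} - - \frac{348}{6391} = 3 \cdot \frac{1}{28} \left(-178\right) \frac{1}{32007} + \frac{348}{6391} = \left(- \frac{267}{14}\right) \frac{1}{32007} + \frac{348}{6391} = - \frac{89}{149366} + \frac{348}{6391} = \frac{7344367}{136371158}$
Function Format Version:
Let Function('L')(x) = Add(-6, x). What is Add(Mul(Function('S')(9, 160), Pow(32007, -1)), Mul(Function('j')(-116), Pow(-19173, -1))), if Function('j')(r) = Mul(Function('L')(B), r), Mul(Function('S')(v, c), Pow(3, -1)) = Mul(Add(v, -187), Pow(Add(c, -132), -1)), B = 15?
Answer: Rational(7344367, 136371158) ≈ 0.053856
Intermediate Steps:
Function('S')(v, c) = Mul(3, Pow(Add(-132, c), -1), Add(-187, v)) (Function('S')(v, c) = Mul(3, Mul(Add(v, -187), Pow(Add(c, -132), -1))) = Mul(3, Mul(Add(-187, v), Pow(Add(-132, c), -1))) = Mul(3, Mul(Pow(Add(-132, c), -1), Add(-187, v))) = Mul(3, Pow(Add(-132, c), -1), Add(-187, v)))
Function('j')(r) = Mul(9, r) (Function('j')(r) = Mul(Add(-6, 15), r) = Mul(9, r))
Add(Mul(Function('S')(9, 160), Pow(32007, -1)), Mul(Function('j')(-116), Pow(-19173, -1))) = Add(Mul(Mul(3, Pow(Add(-132, 160), -1), Add(-187, 9)), Pow(32007, -1)), Mul(Mul(9, -116), Pow(-19173, -1))) = Add(Mul(Mul(3, Pow(28, -1), -178), Rational(1, 32007)), Mul(-1044, Rational(-1, 19173))) = Add(Mul(Mul(3, Rational(1, 28), -178), Rational(1, 32007)), Rational(348, 6391)) = Add(Mul(Rational(-267, 14), Rational(1, 32007)), Rational(348, 6391)) = Add(Rational(-89, 149366), Rational(348, 6391)) = Rational(7344367, 136371158)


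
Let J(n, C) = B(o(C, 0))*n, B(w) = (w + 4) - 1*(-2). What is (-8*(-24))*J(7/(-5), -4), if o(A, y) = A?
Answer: -2688/5 ≈ -537.60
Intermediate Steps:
B(w) = 6 + w (B(w) = (4 + w) + 2 = 6 + w)
J(n, C) = n*(6 + C) (J(n, C) = (6 + C)*n = n*(6 + C))
(-8*(-24))*J(7/(-5), -4) = (-8*(-24))*((7/(-5))*(6 - 4)) = 192*((7*(-⅕))*2) = 192*(-7/5*2) = 192*(-14/5) = -2688/5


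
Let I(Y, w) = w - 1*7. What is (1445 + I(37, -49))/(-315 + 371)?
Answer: 1389/56 ≈ 24.804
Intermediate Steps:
I(Y, w) = -7 + w (I(Y, w) = w - 7 = -7 + w)
(1445 + I(37, -49))/(-315 + 371) = (1445 + (-7 - 49))/(-315 + 371) = (1445 - 56)/56 = 1389*(1/56) = 1389/56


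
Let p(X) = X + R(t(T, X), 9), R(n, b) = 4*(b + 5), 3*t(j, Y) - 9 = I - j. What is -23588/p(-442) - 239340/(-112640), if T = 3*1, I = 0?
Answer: 68733439/1086976 ≈ 63.234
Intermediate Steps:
T = 3
t(j, Y) = 3 - j/3 (t(j, Y) = 3 + (0 - j)/3 = 3 + (-j)/3 = 3 - j/3)
R(n, b) = 20 + 4*b (R(n, b) = 4*(5 + b) = 20 + 4*b)
p(X) = 56 + X (p(X) = X + (20 + 4*9) = X + (20 + 36) = X + 56 = 56 + X)
-23588/p(-442) - 239340/(-112640) = -23588/(56 - 442) - 239340/(-112640) = -23588/(-386) - 239340*(-1/112640) = -23588*(-1/386) + 11967/5632 = 11794/193 + 11967/5632 = 68733439/1086976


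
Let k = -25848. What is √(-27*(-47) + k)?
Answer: 3*I*√2731 ≈ 156.78*I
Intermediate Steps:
√(-27*(-47) + k) = √(-27*(-47) - 25848) = √(1269 - 25848) = √(-24579) = 3*I*√2731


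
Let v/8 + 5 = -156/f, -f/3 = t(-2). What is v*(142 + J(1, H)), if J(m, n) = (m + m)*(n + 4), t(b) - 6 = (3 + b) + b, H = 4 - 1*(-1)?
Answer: 6912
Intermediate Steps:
H = 5 (H = 4 + 1 = 5)
t(b) = 9 + 2*b (t(b) = 6 + ((3 + b) + b) = 6 + (3 + 2*b) = 9 + 2*b)
f = -15 (f = -3*(9 + 2*(-2)) = -3*(9 - 4) = -3*5 = -15)
J(m, n) = 2*m*(4 + n) (J(m, n) = (2*m)*(4 + n) = 2*m*(4 + n))
v = 216/5 (v = -40 + 8*(-156/(-15)) = -40 + 8*(-156*(-1/15)) = -40 + 8*(52/5) = -40 + 416/5 = 216/5 ≈ 43.200)
v*(142 + J(1, H)) = 216*(142 + 2*1*(4 + 5))/5 = 216*(142 + 2*1*9)/5 = 216*(142 + 18)/5 = (216/5)*160 = 6912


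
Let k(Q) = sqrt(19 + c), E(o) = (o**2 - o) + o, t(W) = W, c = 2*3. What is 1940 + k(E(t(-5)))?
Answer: 1945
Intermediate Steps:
c = 6
E(o) = o**2
k(Q) = 5 (k(Q) = sqrt(19 + 6) = sqrt(25) = 5)
1940 + k(E(t(-5))) = 1940 + 5 = 1945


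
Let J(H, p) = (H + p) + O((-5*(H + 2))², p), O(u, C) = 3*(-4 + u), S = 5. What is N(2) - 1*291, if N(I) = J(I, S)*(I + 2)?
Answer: 4489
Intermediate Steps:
O(u, C) = -12 + 3*u
J(H, p) = -12 + H + p + 3*(-10 - 5*H)² (J(H, p) = (H + p) + (-12 + 3*(-5*(H + 2))²) = (H + p) + (-12 + 3*(-5*(2 + H))²) = (H + p) + (-12 + 3*(-10 - 5*H)²) = -12 + H + p + 3*(-10 - 5*H)²)
N(I) = (2 + I)*(-7 + I + 75*(2 + I)²) (N(I) = (-12 + I + 5 + 75*(2 + I)²)*(I + 2) = (-7 + I + 75*(2 + I)²)*(2 + I) = (2 + I)*(-7 + I + 75*(2 + I)²))
N(2) - 1*291 = (2 + 2)*(-7 + 2 + 75*(2 + 2)²) - 1*291 = 4*(-7 + 2 + 75*4²) - 291 = 4*(-7 + 2 + 75*16) - 291 = 4*(-7 + 2 + 1200) - 291 = 4*1195 - 291 = 4780 - 291 = 4489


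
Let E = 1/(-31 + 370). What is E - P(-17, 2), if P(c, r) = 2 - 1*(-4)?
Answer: -2033/339 ≈ -5.9970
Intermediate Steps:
P(c, r) = 6 (P(c, r) = 2 + 4 = 6)
E = 1/339 ≈ 0.0029499
E - P(-17, 2) = 1/339 - 1*6 = 1/339 - 6 = -2033/339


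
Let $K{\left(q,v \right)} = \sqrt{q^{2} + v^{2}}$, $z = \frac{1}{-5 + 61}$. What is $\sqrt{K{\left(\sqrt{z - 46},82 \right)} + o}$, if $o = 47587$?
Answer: $\frac{\sqrt{9327052 + 7 \sqrt{5235566}}}{14} \approx 218.33$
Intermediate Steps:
$z = \frac{1}{56} \approx 0.017857$
$\sqrt{K{\left(\sqrt{z - 46},82 \right)} + o} = \sqrt{\sqrt{\left(\sqrt{\frac{1}{56} - 46}\right)^{2} + 82^{2}} + 47587} = \sqrt{\sqrt{\left(\sqrt{- \frac{2575}{56}}\right)^{2} + 6724} + 47587} = \sqrt{\sqrt{\left(\frac{5 i \sqrt{1442}}{28}\right)^{2} + 6724} + 47587} = \sqrt{\sqrt{- \frac{2575}{56} + 6724} + 47587} = \sqrt{\sqrt{\frac{373969}{56}} + 47587} = \sqrt{\frac{\sqrt{5235566}}{28} + 47587} = \sqrt{47587 + \frac{\sqrt{5235566}}{28}}$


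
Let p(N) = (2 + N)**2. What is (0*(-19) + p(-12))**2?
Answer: 10000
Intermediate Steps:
(0*(-19) + p(-12))**2 = (0*(-19) + (2 - 12)**2)**2 = (0 + (-10)**2)**2 = (0 + 100)**2 = 100**2 = 10000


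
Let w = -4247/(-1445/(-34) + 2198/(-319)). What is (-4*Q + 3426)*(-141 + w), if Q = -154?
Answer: -23900204530/22719 ≈ -1.0520e+6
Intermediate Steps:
w = -2709586/22719 (w = -4247/(-1445*(-1/34) + 2198*(-1/319)) = -4247/(85/2 - 2198/319) = -4247/22719/638 = -4247*638/22719 = -2709586/22719 ≈ -119.27)
(-4*Q + 3426)*(-141 + w) = (-4*(-154) + 3426)*(-141 - 2709586/22719) = (616 + 3426)*(-5912965/22719) = 4042*(-5912965/22719) = -23900204530/22719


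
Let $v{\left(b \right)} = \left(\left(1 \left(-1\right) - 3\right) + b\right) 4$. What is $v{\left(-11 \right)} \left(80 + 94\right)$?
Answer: $-10440$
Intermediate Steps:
$v{\left(b \right)} = -16 + 4 b$ ($v{\left(b \right)} = \left(\left(-1 - 3\right) + b\right) 4 = \left(-4 + b\right) 4 = -16 + 4 b$)
$v{\left(-11 \right)} \left(80 + 94\right) = \left(-16 + 4 \left(-11\right)\right) \left(80 + 94\right) = \left(-16 - 44\right) 174 = \left(-60\right) 174 = -10440$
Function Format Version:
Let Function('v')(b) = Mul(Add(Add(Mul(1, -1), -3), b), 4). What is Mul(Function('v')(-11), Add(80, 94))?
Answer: -10440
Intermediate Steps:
Function('v')(b) = Add(-16, Mul(4, b)) (Function('v')(b) = Mul(Add(Add(-1, -3), b), 4) = Mul(Add(-4, b), 4) = Add(-16, Mul(4, b)))
Mul(Function('v')(-11), Add(80, 94)) = Mul(Add(-16, Mul(4, -11)), Add(80, 94)) = Mul(Add(-16, -44), 174) = Mul(-60, 174) = -10440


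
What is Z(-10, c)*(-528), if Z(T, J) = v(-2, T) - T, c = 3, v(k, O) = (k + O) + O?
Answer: 6336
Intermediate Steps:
v(k, O) = k + 2*O (v(k, O) = (O + k) + O = k + 2*O)
Z(T, J) = -2 + T (Z(T, J) = (-2 + 2*T) - T = -2 + T)
Z(-10, c)*(-528) = (-2 - 10)*(-528) = -12*(-528) = 6336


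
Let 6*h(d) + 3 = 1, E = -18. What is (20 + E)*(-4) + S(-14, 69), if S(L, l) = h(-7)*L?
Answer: -10/3 ≈ -3.3333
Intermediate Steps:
h(d) = -⅓ (h(d) = -½ + (⅙)*1 = -½ + ⅙ = -⅓)
S(L, l) = -L/3
(20 + E)*(-4) + S(-14, 69) = (20 - 18)*(-4) - ⅓*(-14) = 2*(-4) + 14/3 = -8 + 14/3 = -10/3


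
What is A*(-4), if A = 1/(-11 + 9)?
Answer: 2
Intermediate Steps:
A = -1/2 (A = 1/(-2) = -1/2 ≈ -0.50000)
A*(-4) = -1/2*(-4) = 2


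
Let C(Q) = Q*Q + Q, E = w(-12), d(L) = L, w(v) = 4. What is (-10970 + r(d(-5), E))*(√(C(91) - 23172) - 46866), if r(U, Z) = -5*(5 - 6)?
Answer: 513885690 - 219300*I*√37 ≈ 5.1389e+8 - 1.334e+6*I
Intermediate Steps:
E = 4
r(U, Z) = 5 (r(U, Z) = -5*(-1) = 5)
C(Q) = Q + Q² (C(Q) = Q² + Q = Q + Q²)
(-10970 + r(d(-5), E))*(√(C(91) - 23172) - 46866) = (-10970 + 5)*(√(91*(1 + 91) - 23172) - 46866) = -10965*(√(91*92 - 23172) - 46866) = -10965*(√(8372 - 23172) - 46866) = -10965*(√(-14800) - 46866) = -10965*(20*I*√37 - 46866) = -10965*(-46866 + 20*I*√37) = 513885690 - 219300*I*√37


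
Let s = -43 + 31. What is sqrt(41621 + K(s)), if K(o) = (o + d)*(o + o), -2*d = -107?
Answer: 25*sqrt(65) ≈ 201.56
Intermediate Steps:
d = 107/2 (d = -1/2*(-107) = 107/2 ≈ 53.500)
s = -12
K(o) = 2*o*(107/2 + o) (K(o) = (o + 107/2)*(o + o) = (107/2 + o)*(2*o) = 2*o*(107/2 + o))
sqrt(41621 + K(s)) = sqrt(41621 - 12*(107 + 2*(-12))) = sqrt(41621 - 12*(107 - 24)) = sqrt(41621 - 12*83) = sqrt(41621 - 996) = sqrt(40625) = 25*sqrt(65)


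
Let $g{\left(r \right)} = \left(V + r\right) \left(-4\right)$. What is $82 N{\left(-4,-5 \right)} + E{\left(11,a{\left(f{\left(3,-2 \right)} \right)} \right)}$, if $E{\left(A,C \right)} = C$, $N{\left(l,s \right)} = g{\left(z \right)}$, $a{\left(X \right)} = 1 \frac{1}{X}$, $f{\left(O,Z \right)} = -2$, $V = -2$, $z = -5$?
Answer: $\frac{4591}{2} \approx 2295.5$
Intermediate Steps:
$g{\left(r \right)} = 8 - 4 r$ ($g{\left(r \right)} = \left(-2 + r\right) \left(-4\right) = 8 - 4 r$)
$a{\left(X \right)} = \frac{1}{X}$
$N{\left(l,s \right)} = 28$ ($N{\left(l,s \right)} = 8 - -20 = 8 + 20 = 28$)
$82 N{\left(-4,-5 \right)} + E{\left(11,a{\left(f{\left(3,-2 \right)} \right)} \right)} = 82 \cdot 28 + \frac{1}{-2} = 2296 - \frac{1}{2} = \frac{4591}{2}$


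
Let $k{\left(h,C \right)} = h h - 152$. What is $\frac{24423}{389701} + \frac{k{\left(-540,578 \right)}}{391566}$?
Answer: $\frac{61570396733}{76296830883} \approx 0.80698$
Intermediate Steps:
$k{\left(h,C \right)} = -152 + h^{2}$ ($k{\left(h,C \right)} = h^{2} - 152 = -152 + h^{2}$)
$\frac{24423}{389701} + \frac{k{\left(-540,578 \right)}}{391566} = \frac{24423}{389701} + \frac{-152 + \left(-540\right)^{2}}{391566} = 24423 \cdot \frac{1}{389701} + \left(-152 + 291600\right) \frac{1}{391566} = \frac{24423}{389701} + 291448 \cdot \frac{1}{391566} = \frac{24423}{389701} + \frac{145724}{195783} = \frac{61570396733}{76296830883}$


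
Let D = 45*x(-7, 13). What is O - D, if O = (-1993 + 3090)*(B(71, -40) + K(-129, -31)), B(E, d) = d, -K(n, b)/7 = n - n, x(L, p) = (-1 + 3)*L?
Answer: -43250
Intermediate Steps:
x(L, p) = 2*L
K(n, b) = 0 (K(n, b) = -7*(n - n) = -7*0 = 0)
D = -630 (D = 45*(2*(-7)) = 45*(-14) = -630)
O = -43880 (O = (-1993 + 3090)*(-40 + 0) = 1097*(-40) = -43880)
O - D = -43880 - 1*(-630) = -43880 + 630 = -43250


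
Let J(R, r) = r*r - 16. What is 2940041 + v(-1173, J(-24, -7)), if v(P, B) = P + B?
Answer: 2938901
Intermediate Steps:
J(R, r) = -16 + r**2 (J(R, r) = r**2 - 16 = -16 + r**2)
v(P, B) = B + P
2940041 + v(-1173, J(-24, -7)) = 2940041 + ((-16 + (-7)**2) - 1173) = 2940041 + ((-16 + 49) - 1173) = 2940041 + (33 - 1173) = 2940041 - 1140 = 2938901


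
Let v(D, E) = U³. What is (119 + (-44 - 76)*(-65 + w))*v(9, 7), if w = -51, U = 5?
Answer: 1754875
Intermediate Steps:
v(D, E) = 125 (v(D, E) = 5³ = 125)
(119 + (-44 - 76)*(-65 + w))*v(9, 7) = (119 + (-44 - 76)*(-65 - 51))*125 = (119 - 120*(-116))*125 = (119 + 13920)*125 = 14039*125 = 1754875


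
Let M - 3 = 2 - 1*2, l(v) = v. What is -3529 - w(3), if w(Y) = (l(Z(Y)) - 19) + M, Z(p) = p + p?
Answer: -3519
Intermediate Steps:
Z(p) = 2*p
M = 3 (M = 3 + (2 - 1*2) = 3 + (2 - 2) = 3 + 0 = 3)
w(Y) = -16 + 2*Y (w(Y) = (2*Y - 19) + 3 = (-19 + 2*Y) + 3 = -16 + 2*Y)
-3529 - w(3) = -3529 - (-16 + 2*3) = -3529 - (-16 + 6) = -3529 - 1*(-10) = -3529 + 10 = -3519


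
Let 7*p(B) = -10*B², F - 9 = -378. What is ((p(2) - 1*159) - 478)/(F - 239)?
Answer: 4499/4256 ≈ 1.0571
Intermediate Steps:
F = -369 (F = 9 - 378 = -369)
p(B) = -10*B²/7 (p(B) = (-10*B²)/7 = -10*B²/7)
((p(2) - 1*159) - 478)/(F - 239) = ((-10/7*2² - 1*159) - 478)/(-369 - 239) = ((-10/7*4 - 159) - 478)/(-608) = ((-40/7 - 159) - 478)*(-1/608) = (-1153/7 - 478)*(-1/608) = -4499/7*(-1/608) = 4499/4256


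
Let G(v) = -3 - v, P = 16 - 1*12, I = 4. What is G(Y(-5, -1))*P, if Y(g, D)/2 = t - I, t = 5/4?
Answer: 10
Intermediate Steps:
t = 5/4 (t = 5*(1/4) = 5/4 ≈ 1.2500)
P = 4 (P = 16 - 12 = 4)
Y(g, D) = -11/2 (Y(g, D) = 2*(5/4 - 1*4) = 2*(5/4 - 4) = 2*(-11/4) = -11/2)
G(Y(-5, -1))*P = (-3 - 1*(-11/2))*4 = (-3 + 11/2)*4 = (5/2)*4 = 10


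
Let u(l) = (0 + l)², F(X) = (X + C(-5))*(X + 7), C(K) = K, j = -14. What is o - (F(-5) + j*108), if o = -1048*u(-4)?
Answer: -15236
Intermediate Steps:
F(X) = (-5 + X)*(7 + X) (F(X) = (X - 5)*(X + 7) = (-5 + X)*(7 + X))
u(l) = l²
o = -16768 (o = -1048*(-4)² = -1048*16 = -16768)
o - (F(-5) + j*108) = -16768 - ((-35 + (-5)² + 2*(-5)) - 14*108) = -16768 - ((-35 + 25 - 10) - 1512) = -16768 - (-20 - 1512) = -16768 - 1*(-1532) = -16768 + 1532 = -15236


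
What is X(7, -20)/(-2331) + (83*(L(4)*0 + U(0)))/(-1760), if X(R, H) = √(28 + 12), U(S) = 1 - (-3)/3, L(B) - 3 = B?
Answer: -83/880 - 2*√10/2331 ≈ -0.097031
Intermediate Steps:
L(B) = 3 + B
U(S) = 2 (U(S) = 1 - (-3)/3 = 1 - 1*(-1) = 1 + 1 = 2)
X(R, H) = 2*√10 (X(R, H) = √40 = 2*√10)
X(7, -20)/(-2331) + (83*(L(4)*0 + U(0)))/(-1760) = (2*√10)/(-2331) + (83*((3 + 4)*0 + 2))/(-1760) = (2*√10)*(-1/2331) + (83*(7*0 + 2))*(-1/1760) = -2*√10/2331 + (83*(0 + 2))*(-1/1760) = -2*√10/2331 + (83*2)*(-1/1760) = -2*√10/2331 + 166*(-1/1760) = -2*√10/2331 - 83/880 = -83/880 - 2*√10/2331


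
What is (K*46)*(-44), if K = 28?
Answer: -56672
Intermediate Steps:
(K*46)*(-44) = (28*46)*(-44) = 1288*(-44) = -56672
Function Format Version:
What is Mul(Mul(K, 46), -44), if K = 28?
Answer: -56672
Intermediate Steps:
Mul(Mul(K, 46), -44) = Mul(Mul(28, 46), -44) = Mul(1288, -44) = -56672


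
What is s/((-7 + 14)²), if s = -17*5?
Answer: -85/49 ≈ -1.7347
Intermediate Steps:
s = -85
s/((-7 + 14)²) = -85/(-7 + 14)² = -85/(7²) = -85/49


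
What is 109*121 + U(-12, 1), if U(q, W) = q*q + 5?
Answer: 13338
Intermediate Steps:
U(q, W) = 5 + q**2 (U(q, W) = q**2 + 5 = 5 + q**2)
109*121 + U(-12, 1) = 109*121 + (5 + (-12)**2) = 13189 + (5 + 144) = 13189 + 149 = 13338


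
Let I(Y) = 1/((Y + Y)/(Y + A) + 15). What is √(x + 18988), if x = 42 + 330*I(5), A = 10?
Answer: 110*√3478/47 ≈ 138.03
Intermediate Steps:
I(Y) = 1/(15 + 2*Y/(10 + Y)) (I(Y) = 1/((Y + Y)/(Y + 10) + 15) = 1/((2*Y)/(10 + Y) + 15) = 1/(2*Y/(10 + Y) + 15) = 1/(15 + 2*Y/(10 + Y)))
x = 2964/47 (x = 42 + 330*((10 + 5)/(150 + 17*5)) = 42 + 330*(15/(150 + 85)) = 42 + 330*(15/235) = 42 + 330*((1/235)*15) = 42 + 330*(3/47) = 42 + 990/47 = 2964/47 ≈ 63.064)
√(x + 18988) = √(2964/47 + 18988) = √(895400/47) = 110*√3478/47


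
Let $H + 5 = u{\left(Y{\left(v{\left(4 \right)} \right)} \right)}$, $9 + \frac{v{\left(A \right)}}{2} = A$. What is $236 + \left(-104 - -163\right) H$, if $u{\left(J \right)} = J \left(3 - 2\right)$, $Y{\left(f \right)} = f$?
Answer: $-649$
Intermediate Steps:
$v{\left(A \right)} = -18 + 2 A$
$u{\left(J \right)} = J$ ($u{\left(J \right)} = J 1 = J$)
$H = -15$ ($H = -5 + \left(-18 + 2 \cdot 4\right) = -5 + \left(-18 + 8\right) = -5 - 10 = -15$)
$236 + \left(-104 - -163\right) H = 236 + \left(-104 - -163\right) \left(-15\right) = 236 + \left(-104 + 163\right) \left(-15\right) = 236 + 59 \left(-15\right) = 236 - 885 = -649$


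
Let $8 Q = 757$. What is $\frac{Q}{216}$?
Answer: $\frac{757}{1728} \approx 0.43808$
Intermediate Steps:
$Q = \frac{757}{8}$ ($Q = \frac{1}{8} \cdot 757 = \frac{757}{8} \approx 94.625$)
$\frac{Q}{216} = \frac{757}{8 \cdot 216} = \frac{757}{8} \cdot \frac{1}{216} = \frac{757}{1728}$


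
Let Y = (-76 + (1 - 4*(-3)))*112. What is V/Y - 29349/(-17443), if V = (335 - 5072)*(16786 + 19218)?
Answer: 247927272709/10256484 ≈ 24173.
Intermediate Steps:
Y = -7056 (Y = (-76 + (1 + 12))*112 = (-76 + 13)*112 = -63*112 = -7056)
V = -170550948 (V = -4737*36004 = -170550948)
V/Y - 29349/(-17443) = -170550948/(-7056) - 29349/(-17443) = -170550948*(-1/7056) - 29349*(-1/17443) = 14212579/588 + 29349/17443 = 247927272709/10256484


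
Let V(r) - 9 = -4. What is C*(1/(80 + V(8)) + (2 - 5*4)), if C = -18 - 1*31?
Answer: 74921/85 ≈ 881.42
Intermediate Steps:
V(r) = 5 (V(r) = 9 - 4 = 5)
C = -49 (C = -18 - 31 = -49)
C*(1/(80 + V(8)) + (2 - 5*4)) = -49*(1/(80 + 5) + (2 - 5*4)) = -49*(1/85 + (2 - 20)) = -49*(1/85 - 18) = -49*(-1529/85) = 74921/85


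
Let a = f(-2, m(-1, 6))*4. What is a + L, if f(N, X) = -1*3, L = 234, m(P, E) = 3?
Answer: 222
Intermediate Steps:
f(N, X) = -3
a = -12 (a = -3*4 = -12)
a + L = -12 + 234 = 222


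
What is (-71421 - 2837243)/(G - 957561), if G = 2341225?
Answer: -363583/172958 ≈ -2.1021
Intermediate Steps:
(-71421 - 2837243)/(G - 957561) = (-71421 - 2837243)/(2341225 - 957561) = -2908664/1383664 = -2908664*1/1383664 = -363583/172958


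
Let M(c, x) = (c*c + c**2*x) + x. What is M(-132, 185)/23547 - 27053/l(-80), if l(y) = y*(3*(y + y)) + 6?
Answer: 13759856767/100482898 ≈ 136.94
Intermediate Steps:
l(y) = 6 + 6*y**2 (l(y) = y*(3*(2*y)) + 6 = y*(6*y) + 6 = 6*y**2 + 6 = 6 + 6*y**2)
M(c, x) = x + c**2 + x*c**2 (M(c, x) = (c**2 + x*c**2) + x = x + c**2 + x*c**2)
M(-132, 185)/23547 - 27053/l(-80) = (185 + (-132)**2 + 185*(-132)**2)/23547 - 27053/(6 + 6*(-80)**2) = (185 + 17424 + 185*17424)*(1/23547) - 27053/(6 + 6*6400) = (185 + 17424 + 3223440)*(1/23547) - 27053/(6 + 38400) = 3241049*(1/23547) - 27053/38406 = 3241049/23547 - 27053*1/38406 = 3241049/23547 - 27053/38406 = 13759856767/100482898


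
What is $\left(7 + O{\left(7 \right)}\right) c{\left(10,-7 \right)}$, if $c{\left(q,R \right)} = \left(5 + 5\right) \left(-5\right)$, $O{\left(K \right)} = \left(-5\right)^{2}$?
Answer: $-1600$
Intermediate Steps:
$O{\left(K \right)} = 25$
$c{\left(q,R \right)} = -50$ ($c{\left(q,R \right)} = 10 \left(-5\right) = -50$)
$\left(7 + O{\left(7 \right)}\right) c{\left(10,-7 \right)} = \left(7 + 25\right) \left(-50\right) = 32 \left(-50\right) = -1600$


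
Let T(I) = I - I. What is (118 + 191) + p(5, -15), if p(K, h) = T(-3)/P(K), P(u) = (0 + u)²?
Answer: 309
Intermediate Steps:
P(u) = u²
T(I) = 0
p(K, h) = 0 (p(K, h) = 0/(K²) = 0/K² = 0)
(118 + 191) + p(5, -15) = (118 + 191) + 0 = 309 + 0 = 309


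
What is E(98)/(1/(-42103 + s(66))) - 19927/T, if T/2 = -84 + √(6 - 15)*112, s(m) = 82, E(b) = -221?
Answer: 26522666623/2856 + 19927*I/714 ≈ 9.2866e+6 + 27.909*I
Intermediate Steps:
T = -168 + 672*I (T = 2*(-84 + √(6 - 15)*112) = 2*(-84 + √(-9)*112) = 2*(-84 + (3*I)*112) = 2*(-84 + 336*I) = -168 + 672*I ≈ -168.0 + 672.0*I)
E(98)/(1/(-42103 + s(66))) - 19927/T = -221/(1/(-42103 + 82)) - 19927*(-168 - 672*I)/479808 = -221/(1/(-42021)) - 19927*(-168 - 672*I)/479808 = -221/(-1/42021) - 19927*(-168 - 672*I)/479808 = -221*(-42021) - 19927*(-168 - 672*I)/479808 = 9286641 - 19927*(-168 - 672*I)/479808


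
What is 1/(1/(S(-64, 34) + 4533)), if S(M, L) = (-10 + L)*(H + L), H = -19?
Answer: 4893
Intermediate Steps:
S(M, L) = (-19 + L)*(-10 + L) (S(M, L) = (-10 + L)*(-19 + L) = (-19 + L)*(-10 + L))
1/(1/(S(-64, 34) + 4533)) = 1/(1/((190 + 34**2 - 29*34) + 4533)) = 1/(1/((190 + 1156 - 986) + 4533)) = 1/(1/(360 + 4533)) = 1/(1/4893) = 4893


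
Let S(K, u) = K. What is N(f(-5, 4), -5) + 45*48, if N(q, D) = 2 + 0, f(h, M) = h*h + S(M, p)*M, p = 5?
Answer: 2162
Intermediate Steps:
f(h, M) = M² + h² (f(h, M) = h*h + M*M = h² + M² = M² + h²)
N(q, D) = 2
N(f(-5, 4), -5) + 45*48 = 2 + 45*48 = 2 + 2160 = 2162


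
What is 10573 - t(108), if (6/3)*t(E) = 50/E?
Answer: 1141859/108 ≈ 10573.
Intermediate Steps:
t(E) = 25/E (t(E) = (50/E)/2 = 25/E)
10573 - t(108) = 10573 - 25/108 = 1141859/108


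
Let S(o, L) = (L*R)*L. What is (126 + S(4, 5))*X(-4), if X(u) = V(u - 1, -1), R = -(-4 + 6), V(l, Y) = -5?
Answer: -380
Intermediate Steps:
R = -2 (R = -1*2 = -2)
S(o, L) = -2*L² (S(o, L) = (L*(-2))*L = (-2*L)*L = -2*L²)
X(u) = -5
(126 + S(4, 5))*X(-4) = (126 - 2*5²)*(-5) = (126 - 2*25)*(-5) = (126 - 50)*(-5) = 76*(-5) = -380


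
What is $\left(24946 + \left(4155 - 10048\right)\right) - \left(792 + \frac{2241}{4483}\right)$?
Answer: $\frac{81861822}{4483} \approx 18261.0$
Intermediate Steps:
$\left(24946 + \left(4155 - 10048\right)\right) - \left(792 + \frac{2241}{4483}\right) = \left(24946 + \left(4155 - 10048\right)\right) + \left(\left(7026 + 2241 \left(- \frac{1}{4483}\right)\right) - 7818\right) = \left(24946 - 5893\right) + \left(\left(7026 - \frac{2241}{4483}\right) - 7818\right) = 19053 + \left(\frac{31495317}{4483} - 7818\right) = 19053 - \frac{3552777}{4483} = \frac{81861822}{4483}$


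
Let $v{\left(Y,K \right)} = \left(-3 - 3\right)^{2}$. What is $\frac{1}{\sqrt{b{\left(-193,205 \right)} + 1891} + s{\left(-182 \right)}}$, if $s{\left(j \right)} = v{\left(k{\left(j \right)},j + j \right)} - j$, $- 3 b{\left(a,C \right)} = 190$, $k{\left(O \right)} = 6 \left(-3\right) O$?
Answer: $\frac{654}{137089} - \frac{\sqrt{16449}}{137089} \approx 0.0038351$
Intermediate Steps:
$k{\left(O \right)} = - 18 O$
$b{\left(a,C \right)} = - \frac{190}{3}$ ($b{\left(a,C \right)} = \left(- \frac{1}{3}\right) 190 = - \frac{190}{3}$)
$v{\left(Y,K \right)} = 36$ ($v{\left(Y,K \right)} = \left(-6\right)^{2} = 36$)
$s{\left(j \right)} = 36 - j$
$\frac{1}{\sqrt{b{\left(-193,205 \right)} + 1891} + s{\left(-182 \right)}} = \frac{1}{\sqrt{- \frac{190}{3} + 1891} + \left(36 - -182\right)} = \frac{1}{\sqrt{\frac{5483}{3}} + \left(36 + 182\right)} = \frac{1}{\frac{\sqrt{16449}}{3} + 218} = \frac{1}{218 + \frac{\sqrt{16449}}{3}}$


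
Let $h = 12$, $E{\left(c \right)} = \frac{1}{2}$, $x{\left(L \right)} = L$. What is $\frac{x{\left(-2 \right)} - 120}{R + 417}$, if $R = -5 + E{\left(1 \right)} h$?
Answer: $- \frac{61}{209} \approx -0.29187$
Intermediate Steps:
$E{\left(c \right)} = \frac{1}{2}$
$R = 1$ ($R = -5 + \frac{1}{2} \cdot 12 = -5 + 6 = 1$)
$\frac{x{\left(-2 \right)} - 120}{R + 417} = \frac{-2 - 120}{1 + 417} = - \frac{122}{418} = \left(-122\right) \frac{1}{418} = - \frac{61}{209}$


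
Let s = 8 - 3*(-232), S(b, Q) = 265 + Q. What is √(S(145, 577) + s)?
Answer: √1546 ≈ 39.319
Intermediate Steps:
s = 704 (s = 8 + 696 = 704)
√(S(145, 577) + s) = √((265 + 577) + 704) = √(842 + 704) = √1546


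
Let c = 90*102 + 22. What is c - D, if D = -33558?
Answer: 42760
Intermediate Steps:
c = 9202 (c = 9180 + 22 = 9202)
c - D = 9202 - 1*(-33558) = 9202 + 33558 = 42760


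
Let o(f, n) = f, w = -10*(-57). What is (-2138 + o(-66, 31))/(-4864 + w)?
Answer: 58/113 ≈ 0.51327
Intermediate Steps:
w = 570
(-2138 + o(-66, 31))/(-4864 + w) = (-2138 - 66)/(-4864 + 570) = -2204/(-4294) = -2204*(-1/4294) = 58/113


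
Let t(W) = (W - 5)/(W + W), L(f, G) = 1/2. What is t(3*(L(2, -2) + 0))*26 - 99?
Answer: -388/3 ≈ -129.33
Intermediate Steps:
L(f, G) = ½
t(W) = (-5 + W)/(2*W) (t(W) = (-5 + W)/((2*W)) = (-5 + W)*(1/(2*W)) = (-5 + W)/(2*W))
t(3*(L(2, -2) + 0))*26 - 99 = ((-5 + 3*(½ + 0))/(2*((3*(½ + 0)))))*26 - 99 = ((-5 + 3*(½))/(2*((3*(½)))))*26 - 99 = ((-5 + 3/2)/(2*(3/2)))*26 - 99 = ((½)*(⅔)*(-7/2))*26 - 99 = -7/6*26 - 99 = -91/3 - 99 = -388/3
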